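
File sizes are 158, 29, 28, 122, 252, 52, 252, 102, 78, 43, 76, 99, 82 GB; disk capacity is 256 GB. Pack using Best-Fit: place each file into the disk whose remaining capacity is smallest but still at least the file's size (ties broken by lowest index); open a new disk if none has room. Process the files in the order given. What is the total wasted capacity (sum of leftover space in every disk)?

163

158 GB → disk 1 (remaining 98 GB)
29 GB → disk 1 (remaining 69 GB)
28 GB → disk 1 (remaining 41 GB)
122 GB → disk 2 (remaining 134 GB)
252 GB → disk 3 (remaining 4 GB)
52 GB → disk 2 (remaining 82 GB)
252 GB → disk 4 (remaining 4 GB)
102 GB → disk 5 (remaining 154 GB)
78 GB → disk 2 (remaining 4 GB)
43 GB → disk 5 (remaining 111 GB)
76 GB → disk 5 (remaining 35 GB)
99 GB → disk 6 (remaining 157 GB)
82 GB → disk 6 (remaining 75 GB)
6 disks × 256 GB = 1536 GB; used 1373 GB; unused 163 GB.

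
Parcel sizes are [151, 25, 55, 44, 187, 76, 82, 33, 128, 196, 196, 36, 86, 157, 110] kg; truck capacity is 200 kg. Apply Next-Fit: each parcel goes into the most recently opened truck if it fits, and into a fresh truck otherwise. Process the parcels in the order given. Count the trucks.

10

151 kg → truck 1 (remaining 49 kg)
25 kg → truck 1 (remaining 24 kg)
55 kg → truck 2 (remaining 145 kg)
44 kg → truck 2 (remaining 101 kg)
187 kg → truck 3 (remaining 13 kg)
76 kg → truck 4 (remaining 124 kg)
82 kg → truck 4 (remaining 42 kg)
33 kg → truck 4 (remaining 9 kg)
128 kg → truck 5 (remaining 72 kg)
196 kg → truck 6 (remaining 4 kg)
196 kg → truck 7 (remaining 4 kg)
36 kg → truck 8 (remaining 164 kg)
86 kg → truck 8 (remaining 78 kg)
157 kg → truck 9 (remaining 43 kg)
110 kg → truck 10 (remaining 90 kg)
Final trucks: [151,25] [55,44] [187] [76,82,33] [128] [196] [196] [36,86] [157] [110].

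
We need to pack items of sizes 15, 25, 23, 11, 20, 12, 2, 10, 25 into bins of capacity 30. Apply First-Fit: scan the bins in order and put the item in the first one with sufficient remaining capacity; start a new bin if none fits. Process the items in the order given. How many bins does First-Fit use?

Put 15 in bin 1; 15 remain.
Put 25 in bin 2; 5 remain.
Put 23 in bin 3; 7 remain.
Put 11 in bin 1; 4 remain.
Put 20 in bin 4; 10 remain.
Put 12 in bin 5; 18 remain.
Put 2 in bin 1; 2 remain.
Put 10 in bin 4; 0 remain.
Put 25 in bin 6; 5 remain.
Final bins: [15,11,2] [25] [23] [20,10] [12] [25].

6 bins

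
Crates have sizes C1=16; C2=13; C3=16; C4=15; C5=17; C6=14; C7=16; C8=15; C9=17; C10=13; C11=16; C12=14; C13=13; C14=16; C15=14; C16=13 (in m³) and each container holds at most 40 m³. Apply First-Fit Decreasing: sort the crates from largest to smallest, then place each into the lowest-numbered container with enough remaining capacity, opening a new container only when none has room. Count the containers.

8

Sorted descending: 17, 17, 16, 16, 16, 16, 16, 15, 15, 14, 14, 14, 13, 13, 13, 13.
Put 17 m³ in container 1; 23 m³ remain.
Put 17 m³ in container 1; 6 m³ remain.
Put 16 m³ in container 2; 24 m³ remain.
Put 16 m³ in container 2; 8 m³ remain.
Put 16 m³ in container 3; 24 m³ remain.
Put 16 m³ in container 3; 8 m³ remain.
Put 16 m³ in container 4; 24 m³ remain.
Put 15 m³ in container 4; 9 m³ remain.
Put 15 m³ in container 5; 25 m³ remain.
Put 14 m³ in container 5; 11 m³ remain.
Put 14 m³ in container 6; 26 m³ remain.
Put 14 m³ in container 6; 12 m³ remain.
Put 13 m³ in container 7; 27 m³ remain.
Put 13 m³ in container 7; 14 m³ remain.
Put 13 m³ in container 7; 1 m³ remain.
Put 13 m³ in container 8; 27 m³ remain.
Final containers: [17,17] [16,16] [16,16] [16,15] [15,14] [14,14] [13,13,13] [13].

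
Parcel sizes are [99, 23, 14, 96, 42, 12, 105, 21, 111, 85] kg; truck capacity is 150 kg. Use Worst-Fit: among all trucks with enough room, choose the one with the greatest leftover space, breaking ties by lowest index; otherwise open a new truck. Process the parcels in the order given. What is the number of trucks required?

truck 1: place 99 kg, 51 kg left
truck 1: place 23 kg, 28 kg left
truck 1: place 14 kg, 14 kg left
truck 2: place 96 kg, 54 kg left
truck 2: place 42 kg, 12 kg left
truck 1: place 12 kg, 2 kg left
truck 3: place 105 kg, 45 kg left
truck 3: place 21 kg, 24 kg left
truck 4: place 111 kg, 39 kg left
truck 5: place 85 kg, 65 kg left

5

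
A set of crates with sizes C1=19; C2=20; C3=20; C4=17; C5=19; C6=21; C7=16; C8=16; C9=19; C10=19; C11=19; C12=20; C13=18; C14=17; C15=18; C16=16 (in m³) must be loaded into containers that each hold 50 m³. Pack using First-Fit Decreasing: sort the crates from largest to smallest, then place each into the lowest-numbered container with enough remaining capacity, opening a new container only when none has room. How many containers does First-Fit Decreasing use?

Sorted descending: 21, 20, 20, 20, 19, 19, 19, 19, 19, 18, 18, 17, 17, 16, 16, 16.
Put 21 m³ in container 1; 29 m³ remain.
Put 20 m³ in container 1; 9 m³ remain.
Put 20 m³ in container 2; 30 m³ remain.
Put 20 m³ in container 2; 10 m³ remain.
Put 19 m³ in container 3; 31 m³ remain.
Put 19 m³ in container 3; 12 m³ remain.
Put 19 m³ in container 4; 31 m³ remain.
Put 19 m³ in container 4; 12 m³ remain.
Put 19 m³ in container 5; 31 m³ remain.
Put 18 m³ in container 5; 13 m³ remain.
Put 18 m³ in container 6; 32 m³ remain.
Put 17 m³ in container 6; 15 m³ remain.
Put 17 m³ in container 7; 33 m³ remain.
Put 16 m³ in container 7; 17 m³ remain.
Put 16 m³ in container 7; 1 m³ remain.
Put 16 m³ in container 8; 34 m³ remain.
Final containers: [21,20] [20,20] [19,19] [19,19] [19,18] [18,17] [17,16,16] [16].

8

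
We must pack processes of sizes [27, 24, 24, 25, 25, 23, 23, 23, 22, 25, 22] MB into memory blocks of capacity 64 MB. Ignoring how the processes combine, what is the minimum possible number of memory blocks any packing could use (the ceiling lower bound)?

5

Total size = 27 + 24 + 24 + 25 + 25 + 23 + 23 + 23 + 22 + 25 + 22 = 263 MB.
⌈263 / 64⌉ = 5.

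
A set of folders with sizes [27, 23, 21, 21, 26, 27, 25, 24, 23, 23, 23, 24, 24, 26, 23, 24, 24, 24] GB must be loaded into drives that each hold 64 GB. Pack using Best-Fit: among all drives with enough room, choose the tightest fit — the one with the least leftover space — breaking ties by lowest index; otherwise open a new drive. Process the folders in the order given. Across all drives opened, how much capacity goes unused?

144

Put 27 GB in drive 1; 37 GB remain.
Put 23 GB in drive 1; 14 GB remain.
Put 21 GB in drive 2; 43 GB remain.
Put 21 GB in drive 2; 22 GB remain.
Put 26 GB in drive 3; 38 GB remain.
Put 27 GB in drive 3; 11 GB remain.
Put 25 GB in drive 4; 39 GB remain.
Put 24 GB in drive 4; 15 GB remain.
Put 23 GB in drive 5; 41 GB remain.
Put 23 GB in drive 5; 18 GB remain.
Put 23 GB in drive 6; 41 GB remain.
Put 24 GB in drive 6; 17 GB remain.
Put 24 GB in drive 7; 40 GB remain.
Put 26 GB in drive 7; 14 GB remain.
Put 23 GB in drive 8; 41 GB remain.
Put 24 GB in drive 8; 17 GB remain.
Put 24 GB in drive 9; 40 GB remain.
Put 24 GB in drive 9; 16 GB remain.
9 drives × 64 GB = 576 GB; used 432 GB; unused 144 GB.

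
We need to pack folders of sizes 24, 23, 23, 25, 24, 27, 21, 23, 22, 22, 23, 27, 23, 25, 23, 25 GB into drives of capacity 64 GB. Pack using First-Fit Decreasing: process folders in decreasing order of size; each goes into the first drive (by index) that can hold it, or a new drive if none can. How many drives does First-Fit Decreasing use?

Sorted descending: 27, 27, 25, 25, 25, 24, 24, 23, 23, 23, 23, 23, 23, 22, 22, 21.
Put 27 GB in drive 1; 37 GB remain.
Put 27 GB in drive 1; 10 GB remain.
Put 25 GB in drive 2; 39 GB remain.
Put 25 GB in drive 2; 14 GB remain.
Put 25 GB in drive 3; 39 GB remain.
Put 24 GB in drive 3; 15 GB remain.
Put 24 GB in drive 4; 40 GB remain.
Put 23 GB in drive 4; 17 GB remain.
Put 23 GB in drive 5; 41 GB remain.
Put 23 GB in drive 5; 18 GB remain.
Put 23 GB in drive 6; 41 GB remain.
Put 23 GB in drive 6; 18 GB remain.
Put 23 GB in drive 7; 41 GB remain.
Put 22 GB in drive 7; 19 GB remain.
Put 22 GB in drive 8; 42 GB remain.
Put 21 GB in drive 8; 21 GB remain.

8 drives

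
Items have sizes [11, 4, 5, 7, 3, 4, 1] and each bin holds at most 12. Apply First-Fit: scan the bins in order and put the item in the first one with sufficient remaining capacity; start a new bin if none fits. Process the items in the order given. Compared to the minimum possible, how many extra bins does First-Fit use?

0

First-Fit: [11,1] [4,5,3] [7,4] → 3 bins.
Total size 35; any packing needs at least ⌈35/12⌉ = 3 bins.
So 3 is already optimal.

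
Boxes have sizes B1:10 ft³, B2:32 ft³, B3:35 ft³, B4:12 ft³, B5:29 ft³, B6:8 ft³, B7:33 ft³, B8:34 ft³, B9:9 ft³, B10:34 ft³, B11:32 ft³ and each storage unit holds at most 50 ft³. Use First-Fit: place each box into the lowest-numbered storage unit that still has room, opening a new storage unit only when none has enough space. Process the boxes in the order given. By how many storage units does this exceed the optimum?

First-Fit: [10,32,8] [35,12] [29,9] [33] [34] [34] [32] → 7 storage units.
7 boxes exceed 25 ft³ (half the capacity), and no two of those can share a storage unit, so at least 7 storage units are needed.
So 7 is already optimal.

0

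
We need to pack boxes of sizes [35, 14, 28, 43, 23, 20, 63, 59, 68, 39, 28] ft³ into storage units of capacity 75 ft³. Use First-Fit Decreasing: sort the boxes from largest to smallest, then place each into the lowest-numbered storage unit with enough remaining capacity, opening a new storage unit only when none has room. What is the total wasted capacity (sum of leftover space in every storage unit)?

30

Sorted descending: 68, 63, 59, 43, 39, 35, 28, 28, 23, 20, 14.
storage unit 1: place 68 ft³, 7 ft³ left
storage unit 2: place 63 ft³, 12 ft³ left
storage unit 3: place 59 ft³, 16 ft³ left
storage unit 4: place 43 ft³, 32 ft³ left
storage unit 5: place 39 ft³, 36 ft³ left
storage unit 5: place 35 ft³, 1 ft³ left
storage unit 4: place 28 ft³, 4 ft³ left
storage unit 6: place 28 ft³, 47 ft³ left
storage unit 6: place 23 ft³, 24 ft³ left
storage unit 6: place 20 ft³, 4 ft³ left
storage unit 3: place 14 ft³, 2 ft³ left
6 storage units × 75 ft³ = 450 ft³; used 420 ft³; unused 30 ft³.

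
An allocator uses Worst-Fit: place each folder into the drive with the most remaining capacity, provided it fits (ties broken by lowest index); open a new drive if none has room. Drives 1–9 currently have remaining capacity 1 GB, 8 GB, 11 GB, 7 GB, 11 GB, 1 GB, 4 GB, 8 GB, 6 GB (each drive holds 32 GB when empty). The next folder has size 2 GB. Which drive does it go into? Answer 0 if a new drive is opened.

Drives with room: drive 2 (8 GB), drive 3 (11 GB), drive 4 (7 GB), drive 5 (11 GB), drive 7 (4 GB), drive 8 (8 GB), drive 9 (6 GB).
Most room is drive 3 with 11 GB free.

3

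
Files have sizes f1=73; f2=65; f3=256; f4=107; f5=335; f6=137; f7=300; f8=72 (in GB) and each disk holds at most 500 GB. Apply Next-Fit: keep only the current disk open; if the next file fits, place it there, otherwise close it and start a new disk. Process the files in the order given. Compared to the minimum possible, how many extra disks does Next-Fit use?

Next-Fit: [73,65,256] [107,335] [137,300] [72] → 4 disks.
Total size 1345 GB; any packing needs at least ⌈1345/500⌉ = 3 disks.
An optimal packing achieves that bound: [335,137] [300,107,73] [256,72,65] → 3 disks.
Excess: 4 − 3 = 1.

1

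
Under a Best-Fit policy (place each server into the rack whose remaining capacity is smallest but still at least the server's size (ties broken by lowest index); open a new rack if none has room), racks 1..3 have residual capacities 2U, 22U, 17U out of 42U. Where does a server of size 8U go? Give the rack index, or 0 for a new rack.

Racks with room: rack 2 (22U), rack 3 (17U).
Tightest fit is rack 3 with 17U free.

3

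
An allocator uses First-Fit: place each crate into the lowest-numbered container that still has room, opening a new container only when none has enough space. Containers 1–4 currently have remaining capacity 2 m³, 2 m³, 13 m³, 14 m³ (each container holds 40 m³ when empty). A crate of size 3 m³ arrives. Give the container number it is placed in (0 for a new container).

3

Containers with room: container 3 (13 m³), container 4 (14 m³).
The first with room is container 3.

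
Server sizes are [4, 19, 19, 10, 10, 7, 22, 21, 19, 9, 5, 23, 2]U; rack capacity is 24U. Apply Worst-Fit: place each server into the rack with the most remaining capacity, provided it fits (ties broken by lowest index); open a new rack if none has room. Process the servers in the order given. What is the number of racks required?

8

Put 4U in rack 1; 20U remain.
Put 19U in rack 1; 1U remain.
Put 19U in rack 2; 5U remain.
Put 10U in rack 3; 14U remain.
Put 10U in rack 3; 4U remain.
Put 7U in rack 4; 17U remain.
Put 22U in rack 5; 2U remain.
Put 21U in rack 6; 3U remain.
Put 19U in rack 7; 5U remain.
Put 9U in rack 4; 8U remain.
Put 5U in rack 4; 3U remain.
Put 23U in rack 8; 1U remain.
Put 2U in rack 2; 3U remain.
Final racks: [4,19] [19,2] [10,10] [7,9,5] [22] [21] [19] [23].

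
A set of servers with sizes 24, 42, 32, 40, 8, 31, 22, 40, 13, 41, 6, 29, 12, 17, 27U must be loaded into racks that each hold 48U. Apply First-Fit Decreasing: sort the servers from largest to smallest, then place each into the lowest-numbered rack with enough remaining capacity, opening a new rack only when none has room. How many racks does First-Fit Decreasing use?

Sorted descending: 42, 41, 40, 40, 32, 31, 29, 27, 24, 22, 17, 13, 12, 8, 6.
rack 1: place 42U, 6U left
rack 2: place 41U, 7U left
rack 3: place 40U, 8U left
rack 4: place 40U, 8U left
rack 5: place 32U, 16U left
rack 6: place 31U, 17U left
rack 7: place 29U, 19U left
rack 8: place 27U, 21U left
rack 9: place 24U, 24U left
rack 9: place 22U, 2U left
rack 6: place 17U, 0U left
rack 5: place 13U, 3U left
rack 7: place 12U, 7U left
rack 3: place 8U, 0U left
rack 1: place 6U, 0U left
Final racks: [42,6] [41] [40,8] [40] [32,13] [31,17] [29,12] [27] [24,22].

9 racks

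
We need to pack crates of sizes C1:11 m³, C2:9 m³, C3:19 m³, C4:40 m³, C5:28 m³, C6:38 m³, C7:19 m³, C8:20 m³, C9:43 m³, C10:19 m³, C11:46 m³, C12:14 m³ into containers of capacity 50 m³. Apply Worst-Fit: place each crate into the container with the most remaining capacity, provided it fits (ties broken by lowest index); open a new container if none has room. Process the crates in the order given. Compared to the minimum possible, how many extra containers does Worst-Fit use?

Worst-Fit: [11,9,19] [40] [28,19] [38] [20,19] [43] [46] [14] → 8 containers.
Total size 306 m³; any packing needs at least ⌈306/50⌉ = 7 containers.
An optimal packing achieves that bound: [46] [43] [40,9] [38,11] [28,20] [19,19] [19,14] → 7 containers.
Excess: 8 − 7 = 1.

1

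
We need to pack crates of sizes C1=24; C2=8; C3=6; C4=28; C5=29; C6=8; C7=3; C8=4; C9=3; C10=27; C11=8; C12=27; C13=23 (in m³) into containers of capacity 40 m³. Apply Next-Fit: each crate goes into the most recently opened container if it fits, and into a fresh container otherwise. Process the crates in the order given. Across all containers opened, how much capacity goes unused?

42

C1 (24 m³) → container 1 (remaining 16 m³)
C2 (8 m³) → container 1 (remaining 8 m³)
C3 (6 m³) → container 1 (remaining 2 m³)
C4 (28 m³) → container 2 (remaining 12 m³)
C5 (29 m³) → container 3 (remaining 11 m³)
C6 (8 m³) → container 3 (remaining 3 m³)
C7 (3 m³) → container 3 (remaining 0 m³)
C8 (4 m³) → container 4 (remaining 36 m³)
C9 (3 m³) → container 4 (remaining 33 m³)
C10 (27 m³) → container 4 (remaining 6 m³)
C11 (8 m³) → container 5 (remaining 32 m³)
C12 (27 m³) → container 5 (remaining 5 m³)
C13 (23 m³) → container 6 (remaining 17 m³)
6 containers × 40 m³ = 240 m³; used 198 m³; unused 42 m³.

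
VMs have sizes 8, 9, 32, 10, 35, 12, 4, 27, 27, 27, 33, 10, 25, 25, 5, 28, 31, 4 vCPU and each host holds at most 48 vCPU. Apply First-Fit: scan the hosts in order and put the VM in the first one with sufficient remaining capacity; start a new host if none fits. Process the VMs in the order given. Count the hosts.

11

Put 8 vCPU in host 1; 40 vCPU remain.
Put 9 vCPU in host 1; 31 vCPU remain.
Put 32 vCPU in host 2; 16 vCPU remain.
Put 10 vCPU in host 1; 21 vCPU remain.
Put 35 vCPU in host 3; 13 vCPU remain.
Put 12 vCPU in host 1; 9 vCPU remain.
Put 4 vCPU in host 1; 5 vCPU remain.
Put 27 vCPU in host 4; 21 vCPU remain.
Put 27 vCPU in host 5; 21 vCPU remain.
Put 27 vCPU in host 6; 21 vCPU remain.
Put 33 vCPU in host 7; 15 vCPU remain.
Put 10 vCPU in host 2; 6 vCPU remain.
Put 25 vCPU in host 8; 23 vCPU remain.
Put 25 vCPU in host 9; 23 vCPU remain.
Put 5 vCPU in host 1; 0 vCPU remain.
Put 28 vCPU in host 10; 20 vCPU remain.
Put 31 vCPU in host 11; 17 vCPU remain.
Put 4 vCPU in host 2; 2 vCPU remain.
Final hosts: [8,9,10,12,4,5] [32,10,4] [35] [27] [27] [27] [33] [25] [25] [28] [31].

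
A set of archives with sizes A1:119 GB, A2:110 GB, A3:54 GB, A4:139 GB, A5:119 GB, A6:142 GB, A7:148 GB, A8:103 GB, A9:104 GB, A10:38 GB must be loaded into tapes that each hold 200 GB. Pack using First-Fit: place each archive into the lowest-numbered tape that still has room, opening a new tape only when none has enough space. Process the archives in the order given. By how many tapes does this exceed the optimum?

0

First-Fit: [119,54] [110,38] [139] [119] [142] [148] [103] [104] → 8 tapes.
8 archives exceed 100 GB (half the capacity), and no two of those can share a tape, so at least 8 tapes are needed.
So 8 is already optimal.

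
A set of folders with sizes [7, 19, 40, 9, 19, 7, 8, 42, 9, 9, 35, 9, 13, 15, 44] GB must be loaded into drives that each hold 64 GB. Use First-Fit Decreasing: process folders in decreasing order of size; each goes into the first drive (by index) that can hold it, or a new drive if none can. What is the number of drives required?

Sorted descending: 44, 42, 40, 35, 19, 19, 15, 13, 9, 9, 9, 9, 8, 7, 7.
44 GB → drive 1 (remaining 20 GB)
42 GB → drive 2 (remaining 22 GB)
40 GB → drive 3 (remaining 24 GB)
35 GB → drive 4 (remaining 29 GB)
19 GB → drive 1 (remaining 1 GB)
19 GB → drive 2 (remaining 3 GB)
15 GB → drive 3 (remaining 9 GB)
13 GB → drive 4 (remaining 16 GB)
9 GB → drive 3 (remaining 0 GB)
9 GB → drive 4 (remaining 7 GB)
9 GB → drive 5 (remaining 55 GB)
9 GB → drive 5 (remaining 46 GB)
8 GB → drive 5 (remaining 38 GB)
7 GB → drive 4 (remaining 0 GB)
7 GB → drive 5 (remaining 31 GB)

5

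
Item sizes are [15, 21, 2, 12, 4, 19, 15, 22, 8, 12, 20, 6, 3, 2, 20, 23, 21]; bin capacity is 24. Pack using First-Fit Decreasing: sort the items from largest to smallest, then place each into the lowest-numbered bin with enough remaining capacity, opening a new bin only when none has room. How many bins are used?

Sorted descending: 23, 22, 21, 21, 20, 20, 19, 15, 15, 12, 12, 8, 6, 4, 3, 2, 2.
bin 1: place 23, 1 left
bin 2: place 22, 2 left
bin 3: place 21, 3 left
bin 4: place 21, 3 left
bin 5: place 20, 4 left
bin 6: place 20, 4 left
bin 7: place 19, 5 left
bin 8: place 15, 9 left
bin 9: place 15, 9 left
bin 10: place 12, 12 left
bin 10: place 12, 0 left
bin 8: place 8, 1 left
bin 9: place 6, 3 left
bin 5: place 4, 0 left
bin 3: place 3, 0 left
bin 2: place 2, 0 left
bin 4: place 2, 1 left

10 bins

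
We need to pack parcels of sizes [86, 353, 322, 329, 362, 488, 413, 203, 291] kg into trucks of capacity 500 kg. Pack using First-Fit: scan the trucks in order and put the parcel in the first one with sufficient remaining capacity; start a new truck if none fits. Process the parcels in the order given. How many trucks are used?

Put 86 kg in truck 1; 414 kg remain.
Put 353 kg in truck 1; 61 kg remain.
Put 322 kg in truck 2; 178 kg remain.
Put 329 kg in truck 3; 171 kg remain.
Put 362 kg in truck 4; 138 kg remain.
Put 488 kg in truck 5; 12 kg remain.
Put 413 kg in truck 6; 87 kg remain.
Put 203 kg in truck 7; 297 kg remain.
Put 291 kg in truck 7; 6 kg remain.

7 trucks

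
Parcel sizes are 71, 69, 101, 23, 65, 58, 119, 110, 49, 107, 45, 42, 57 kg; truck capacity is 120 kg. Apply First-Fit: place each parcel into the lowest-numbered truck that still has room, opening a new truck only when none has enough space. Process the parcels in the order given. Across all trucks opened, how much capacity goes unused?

164

71 kg → truck 1 (remaining 49 kg)
69 kg → truck 2 (remaining 51 kg)
101 kg → truck 3 (remaining 19 kg)
23 kg → truck 1 (remaining 26 kg)
65 kg → truck 4 (remaining 55 kg)
58 kg → truck 5 (remaining 62 kg)
119 kg → truck 6 (remaining 1 kg)
110 kg → truck 7 (remaining 10 kg)
49 kg → truck 2 (remaining 2 kg)
107 kg → truck 8 (remaining 13 kg)
45 kg → truck 4 (remaining 10 kg)
42 kg → truck 5 (remaining 20 kg)
57 kg → truck 9 (remaining 63 kg)
9 trucks × 120 kg = 1080 kg; used 916 kg; unused 164 kg.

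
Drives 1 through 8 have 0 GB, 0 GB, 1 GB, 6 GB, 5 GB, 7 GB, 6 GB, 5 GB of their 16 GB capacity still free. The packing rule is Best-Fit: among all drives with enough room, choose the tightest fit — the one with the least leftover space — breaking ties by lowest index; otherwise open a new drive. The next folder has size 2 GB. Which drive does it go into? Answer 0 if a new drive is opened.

5

Drives with room: drive 4 (6 GB), drive 5 (5 GB), drive 6 (7 GB), drive 7 (6 GB), drive 8 (5 GB).
Tightest fit is drive 5 with 5 GB free.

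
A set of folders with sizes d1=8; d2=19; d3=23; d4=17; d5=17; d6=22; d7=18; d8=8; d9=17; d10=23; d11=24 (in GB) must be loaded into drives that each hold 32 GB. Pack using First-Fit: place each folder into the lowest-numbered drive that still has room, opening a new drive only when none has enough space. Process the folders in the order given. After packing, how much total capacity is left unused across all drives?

drive 1: place d1 (8 GB), 24 GB left
drive 1: place d2 (19 GB), 5 GB left
drive 2: place d3 (23 GB), 9 GB left
drive 3: place d4 (17 GB), 15 GB left
drive 4: place d5 (17 GB), 15 GB left
drive 5: place d6 (22 GB), 10 GB left
drive 6: place d7 (18 GB), 14 GB left
drive 2: place d8 (8 GB), 1 GB left
drive 7: place d9 (17 GB), 15 GB left
drive 8: place d10 (23 GB), 9 GB left
drive 9: place d11 (24 GB), 8 GB left
9 drives × 32 GB = 288 GB; used 196 GB; unused 92 GB.

92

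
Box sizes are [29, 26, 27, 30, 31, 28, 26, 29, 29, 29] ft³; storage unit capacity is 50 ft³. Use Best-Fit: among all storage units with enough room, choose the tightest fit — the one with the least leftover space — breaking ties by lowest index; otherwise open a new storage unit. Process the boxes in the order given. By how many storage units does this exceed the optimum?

0

Best-Fit: [29] [26] [27] [30] [31] [28] [26] [29] [29] [29] → 10 storage units.
10 boxes exceed 25 ft³ (half the capacity), and no two of those can share a storage unit, so at least 10 storage units are needed.
So 10 is already optimal.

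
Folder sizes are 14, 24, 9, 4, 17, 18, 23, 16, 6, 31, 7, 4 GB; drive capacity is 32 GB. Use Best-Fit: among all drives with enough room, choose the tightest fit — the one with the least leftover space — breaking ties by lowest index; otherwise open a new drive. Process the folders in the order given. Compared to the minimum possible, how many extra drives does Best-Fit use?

1

Best-Fit: [14,9,6] [24,4,4] [17] [18] [23,7] [16] [31] → 7 drives.
Total size 173 GB; any packing needs at least ⌈173/32⌉ = 6 drives.
An optimal packing achieves that bound: [31] [24,7] [23,9] [18,14] [17,6,4,4] [16] → 6 drives.
Excess: 7 − 6 = 1.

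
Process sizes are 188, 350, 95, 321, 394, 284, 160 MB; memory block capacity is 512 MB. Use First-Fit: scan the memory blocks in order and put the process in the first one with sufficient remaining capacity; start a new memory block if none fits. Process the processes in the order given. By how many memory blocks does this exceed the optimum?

1

First-Fit: [188,95,160] [350] [321] [394] [284] → 5 memory blocks.
Total size 1792 MB; any packing needs at least ⌈1792/512⌉ = 4 memory blocks.
An optimal packing achieves that bound: [394,95] [350,160] [321,188] [284] → 4 memory blocks.
Excess: 5 − 4 = 1.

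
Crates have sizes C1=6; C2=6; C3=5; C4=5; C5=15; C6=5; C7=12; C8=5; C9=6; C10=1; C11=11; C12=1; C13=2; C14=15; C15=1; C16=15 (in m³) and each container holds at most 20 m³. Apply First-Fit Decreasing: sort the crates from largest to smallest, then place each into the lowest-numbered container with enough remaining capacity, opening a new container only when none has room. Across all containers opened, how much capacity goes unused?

9

Sorted descending: 15, 15, 15, 12, 11, 6, 6, 6, 5, 5, 5, 5, 2, 1, 1, 1.
15 m³ → container 1 (remaining 5 m³)
15 m³ → container 2 (remaining 5 m³)
15 m³ → container 3 (remaining 5 m³)
12 m³ → container 4 (remaining 8 m³)
11 m³ → container 5 (remaining 9 m³)
6 m³ → container 4 (remaining 2 m³)
6 m³ → container 5 (remaining 3 m³)
6 m³ → container 6 (remaining 14 m³)
5 m³ → container 1 (remaining 0 m³)
5 m³ → container 2 (remaining 0 m³)
5 m³ → container 3 (remaining 0 m³)
5 m³ → container 6 (remaining 9 m³)
2 m³ → container 4 (remaining 0 m³)
1 m³ → container 5 (remaining 2 m³)
1 m³ → container 5 (remaining 1 m³)
1 m³ → container 5 (remaining 0 m³)
6 containers × 20 m³ = 120 m³; used 111 m³; unused 9 m³.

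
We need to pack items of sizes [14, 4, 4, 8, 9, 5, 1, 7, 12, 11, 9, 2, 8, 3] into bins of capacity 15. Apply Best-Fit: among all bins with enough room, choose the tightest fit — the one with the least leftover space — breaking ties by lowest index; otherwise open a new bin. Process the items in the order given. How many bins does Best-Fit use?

8 bins

14 → bin 1 (remaining 1)
4 → bin 2 (remaining 11)
4 → bin 2 (remaining 7)
8 → bin 3 (remaining 7)
9 → bin 4 (remaining 6)
5 → bin 4 (remaining 1)
1 → bin 1 (remaining 0)
7 → bin 2 (remaining 0)
12 → bin 5 (remaining 3)
11 → bin 6 (remaining 4)
9 → bin 7 (remaining 6)
2 → bin 5 (remaining 1)
8 → bin 8 (remaining 7)
3 → bin 6 (remaining 1)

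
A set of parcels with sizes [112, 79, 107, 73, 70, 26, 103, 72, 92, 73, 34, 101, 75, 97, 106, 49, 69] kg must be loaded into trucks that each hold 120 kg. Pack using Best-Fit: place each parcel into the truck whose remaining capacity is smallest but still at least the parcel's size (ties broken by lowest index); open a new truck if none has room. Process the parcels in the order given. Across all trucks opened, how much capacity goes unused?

342

112 kg → truck 1 (remaining 8 kg)
79 kg → truck 2 (remaining 41 kg)
107 kg → truck 3 (remaining 13 kg)
73 kg → truck 4 (remaining 47 kg)
70 kg → truck 5 (remaining 50 kg)
26 kg → truck 2 (remaining 15 kg)
103 kg → truck 6 (remaining 17 kg)
72 kg → truck 7 (remaining 48 kg)
92 kg → truck 8 (remaining 28 kg)
73 kg → truck 9 (remaining 47 kg)
34 kg → truck 4 (remaining 13 kg)
101 kg → truck 10 (remaining 19 kg)
75 kg → truck 11 (remaining 45 kg)
97 kg → truck 12 (remaining 23 kg)
106 kg → truck 13 (remaining 14 kg)
49 kg → truck 5 (remaining 1 kg)
69 kg → truck 14 (remaining 51 kg)
14 trucks × 120 kg = 1680 kg; used 1338 kg; unused 342 kg.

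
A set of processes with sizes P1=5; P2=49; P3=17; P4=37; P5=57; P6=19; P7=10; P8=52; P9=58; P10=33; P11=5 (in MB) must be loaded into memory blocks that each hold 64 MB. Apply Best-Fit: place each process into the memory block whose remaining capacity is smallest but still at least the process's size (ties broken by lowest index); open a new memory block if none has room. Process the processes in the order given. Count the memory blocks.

6

Put P1 (5 MB) in memory block 1; 59 MB remain.
Put P2 (49 MB) in memory block 1; 10 MB remain.
Put P3 (17 MB) in memory block 2; 47 MB remain.
Put P4 (37 MB) in memory block 2; 10 MB remain.
Put P5 (57 MB) in memory block 3; 7 MB remain.
Put P6 (19 MB) in memory block 4; 45 MB remain.
Put P7 (10 MB) in memory block 1; 0 MB remain.
Put P8 (52 MB) in memory block 5; 12 MB remain.
Put P9 (58 MB) in memory block 6; 6 MB remain.
Put P10 (33 MB) in memory block 4; 12 MB remain.
Put P11 (5 MB) in memory block 6; 1 MB remain.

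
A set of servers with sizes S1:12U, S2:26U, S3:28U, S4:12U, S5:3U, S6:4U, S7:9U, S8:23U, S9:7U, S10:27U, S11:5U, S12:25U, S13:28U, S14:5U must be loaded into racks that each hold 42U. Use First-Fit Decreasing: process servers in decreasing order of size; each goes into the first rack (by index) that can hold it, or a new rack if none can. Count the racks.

Sorted descending: 28, 28, 27, 26, 25, 23, 12, 12, 9, 7, 5, 5, 4, 3.
rack 1: place 28U, 14U left
rack 2: place 28U, 14U left
rack 3: place 27U, 15U left
rack 4: place 26U, 16U left
rack 5: place 25U, 17U left
rack 6: place 23U, 19U left
rack 1: place 12U, 2U left
rack 2: place 12U, 2U left
rack 3: place 9U, 6U left
rack 4: place 7U, 9U left
rack 3: place 5U, 1U left
rack 4: place 5U, 4U left
rack 4: place 4U, 0U left
rack 5: place 3U, 14U left

6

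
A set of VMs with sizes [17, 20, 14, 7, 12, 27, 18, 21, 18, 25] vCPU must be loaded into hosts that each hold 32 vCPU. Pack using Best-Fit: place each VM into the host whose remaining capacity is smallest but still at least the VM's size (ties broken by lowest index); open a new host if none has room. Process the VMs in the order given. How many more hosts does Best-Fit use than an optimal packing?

0

Best-Fit: [17,14] [20,7] [12,18] [27] [21] [18] [25] → 7 hosts.
7 VMs exceed 16 vCPU (half the capacity), and no two of those can share a host, so at least 7 hosts are needed.
So 7 is already optimal.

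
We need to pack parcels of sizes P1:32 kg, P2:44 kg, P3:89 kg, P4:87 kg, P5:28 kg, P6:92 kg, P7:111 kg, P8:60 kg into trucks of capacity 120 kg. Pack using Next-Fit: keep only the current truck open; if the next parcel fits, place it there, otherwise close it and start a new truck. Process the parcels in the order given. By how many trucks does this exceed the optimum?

1

Next-Fit: [32,44] [89] [87,28] [92] [111] [60] → 6 trucks.
Total size 543 kg; any packing needs at least ⌈543/120⌉ = 5 trucks.
An optimal packing achieves that bound: [111] [92,28] [89] [87,32] [60,44] → 5 trucks.
Excess: 6 − 5 = 1.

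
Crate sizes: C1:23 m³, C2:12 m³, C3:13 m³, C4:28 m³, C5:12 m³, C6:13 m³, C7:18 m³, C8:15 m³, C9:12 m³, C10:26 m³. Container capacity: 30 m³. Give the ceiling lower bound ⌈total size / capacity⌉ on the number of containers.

6

Total size = 23 + 12 + 13 + 28 + 12 + 13 + 18 + 15 + 12 + 26 = 172 m³.
⌈172 / 30⌉ = 6.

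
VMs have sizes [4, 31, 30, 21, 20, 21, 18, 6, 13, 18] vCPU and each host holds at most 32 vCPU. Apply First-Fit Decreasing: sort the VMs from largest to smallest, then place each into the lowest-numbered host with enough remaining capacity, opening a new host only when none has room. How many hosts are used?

Sorted descending: 31, 30, 21, 21, 20, 18, 18, 13, 6, 4.
Put 31 vCPU in host 1; 1 vCPU remain.
Put 30 vCPU in host 2; 2 vCPU remain.
Put 21 vCPU in host 3; 11 vCPU remain.
Put 21 vCPU in host 4; 11 vCPU remain.
Put 20 vCPU in host 5; 12 vCPU remain.
Put 18 vCPU in host 6; 14 vCPU remain.
Put 18 vCPU in host 7; 14 vCPU remain.
Put 13 vCPU in host 6; 1 vCPU remain.
Put 6 vCPU in host 3; 5 vCPU remain.
Put 4 vCPU in host 3; 1 vCPU remain.

7 hosts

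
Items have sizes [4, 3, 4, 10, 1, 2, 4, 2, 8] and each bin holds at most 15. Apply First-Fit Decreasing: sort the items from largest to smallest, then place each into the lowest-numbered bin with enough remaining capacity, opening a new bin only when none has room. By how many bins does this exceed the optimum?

0

First-Fit Decreasing: [10,4,1] [8,4,3] [4,2,2] → 3 bins.
Total size 38; any packing needs at least ⌈38/15⌉ = 3 bins.
So 3 is already optimal.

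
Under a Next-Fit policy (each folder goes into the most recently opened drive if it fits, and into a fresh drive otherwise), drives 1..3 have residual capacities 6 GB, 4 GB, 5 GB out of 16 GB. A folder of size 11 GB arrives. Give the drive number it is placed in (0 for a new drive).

Next-Fit only looks at drive 3, which has 5 GB free.
11 GB does not fit, so a new drive is opened.

0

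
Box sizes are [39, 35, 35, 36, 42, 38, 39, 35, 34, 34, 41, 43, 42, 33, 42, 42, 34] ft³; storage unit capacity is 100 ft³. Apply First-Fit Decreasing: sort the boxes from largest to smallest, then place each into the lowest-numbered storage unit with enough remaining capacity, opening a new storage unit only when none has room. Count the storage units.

9

Sorted descending: 43, 42, 42, 42, 42, 41, 39, 39, 38, 36, 35, 35, 35, 34, 34, 34, 33.
Put 43 ft³ in storage unit 1; 57 ft³ remain.
Put 42 ft³ in storage unit 1; 15 ft³ remain.
Put 42 ft³ in storage unit 2; 58 ft³ remain.
Put 42 ft³ in storage unit 2; 16 ft³ remain.
Put 42 ft³ in storage unit 3; 58 ft³ remain.
Put 41 ft³ in storage unit 3; 17 ft³ remain.
Put 39 ft³ in storage unit 4; 61 ft³ remain.
Put 39 ft³ in storage unit 4; 22 ft³ remain.
Put 38 ft³ in storage unit 5; 62 ft³ remain.
Put 36 ft³ in storage unit 5; 26 ft³ remain.
Put 35 ft³ in storage unit 6; 65 ft³ remain.
Put 35 ft³ in storage unit 6; 30 ft³ remain.
Put 35 ft³ in storage unit 7; 65 ft³ remain.
Put 34 ft³ in storage unit 7; 31 ft³ remain.
Put 34 ft³ in storage unit 8; 66 ft³ remain.
Put 34 ft³ in storage unit 8; 32 ft³ remain.
Put 33 ft³ in storage unit 9; 67 ft³ remain.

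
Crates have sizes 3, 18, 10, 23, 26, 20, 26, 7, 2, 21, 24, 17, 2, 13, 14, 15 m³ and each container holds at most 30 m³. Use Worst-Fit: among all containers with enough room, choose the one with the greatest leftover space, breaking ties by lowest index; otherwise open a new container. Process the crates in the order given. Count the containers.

10

container 1: place 3 m³, 27 m³ left
container 1: place 18 m³, 9 m³ left
container 2: place 10 m³, 20 m³ left
container 3: place 23 m³, 7 m³ left
container 4: place 26 m³, 4 m³ left
container 2: place 20 m³, 0 m³ left
container 5: place 26 m³, 4 m³ left
container 1: place 7 m³, 2 m³ left
container 3: place 2 m³, 5 m³ left
container 6: place 21 m³, 9 m³ left
container 7: place 24 m³, 6 m³ left
container 8: place 17 m³, 13 m³ left
container 8: place 2 m³, 11 m³ left
container 9: place 13 m³, 17 m³ left
container 9: place 14 m³, 3 m³ left
container 10: place 15 m³, 15 m³ left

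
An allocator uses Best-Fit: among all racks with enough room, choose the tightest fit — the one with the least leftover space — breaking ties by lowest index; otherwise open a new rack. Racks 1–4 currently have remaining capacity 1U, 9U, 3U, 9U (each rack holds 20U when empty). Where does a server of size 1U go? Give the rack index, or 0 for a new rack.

1

Racks with room: rack 1 (1U), rack 2 (9U), rack 3 (3U), rack 4 (9U).
Tightest fit is rack 1 with 1U free.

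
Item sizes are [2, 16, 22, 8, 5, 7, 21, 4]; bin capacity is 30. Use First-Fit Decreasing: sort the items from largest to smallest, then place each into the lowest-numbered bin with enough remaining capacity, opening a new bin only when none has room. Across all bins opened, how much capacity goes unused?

Sorted descending: 22, 21, 16, 8, 7, 5, 4, 2.
Put 22 in bin 1; 8 remain.
Put 21 in bin 2; 9 remain.
Put 16 in bin 3; 14 remain.
Put 8 in bin 1; 0 remain.
Put 7 in bin 2; 2 remain.
Put 5 in bin 3; 9 remain.
Put 4 in bin 3; 5 remain.
Put 2 in bin 2; 0 remain.
3 bins × 30 = 90; used 85; unused 5.

5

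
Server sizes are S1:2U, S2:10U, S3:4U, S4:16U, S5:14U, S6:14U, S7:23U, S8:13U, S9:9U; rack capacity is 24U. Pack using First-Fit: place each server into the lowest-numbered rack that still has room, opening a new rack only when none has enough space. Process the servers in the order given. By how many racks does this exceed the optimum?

1

First-Fit: [2,10,4] [16] [14,9] [14] [23] [13] → 6 racks.
Total size 105U; any packing needs at least ⌈105/24⌉ = 5 racks.
An optimal packing achieves that bound: [23] [16,4,2] [14,10] [14,9] [13] → 5 racks.
Excess: 6 − 5 = 1.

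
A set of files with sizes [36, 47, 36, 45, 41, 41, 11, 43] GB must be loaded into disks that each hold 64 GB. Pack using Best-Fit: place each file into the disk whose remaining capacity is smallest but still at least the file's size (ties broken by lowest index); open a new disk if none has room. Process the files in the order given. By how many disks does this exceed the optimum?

0

Best-Fit: [36] [47,11] [36] [45] [41] [41] [43] → 7 disks.
7 files exceed 32 GB (half the capacity), and no two of those can share a disk, so at least 7 disks are needed.
So 7 is already optimal.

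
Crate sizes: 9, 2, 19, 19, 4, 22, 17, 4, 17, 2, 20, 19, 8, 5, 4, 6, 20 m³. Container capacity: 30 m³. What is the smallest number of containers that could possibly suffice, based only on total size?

7

Total size = 9 + 2 + 19 + 19 + 4 + 22 + 17 + 4 + 17 + 2 + 20 + 19 + 8 + 5 + 4 + 6 + 20 = 197 m³.
⌈197 / 30⌉ = 7.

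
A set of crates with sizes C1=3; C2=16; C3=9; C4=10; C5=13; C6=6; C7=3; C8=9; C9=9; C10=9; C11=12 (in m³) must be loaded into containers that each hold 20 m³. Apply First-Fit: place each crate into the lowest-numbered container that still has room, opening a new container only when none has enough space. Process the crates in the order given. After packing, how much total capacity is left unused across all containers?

21

C1 (3 m³) → container 1 (remaining 17 m³)
C2 (16 m³) → container 1 (remaining 1 m³)
C3 (9 m³) → container 2 (remaining 11 m³)
C4 (10 m³) → container 2 (remaining 1 m³)
C5 (13 m³) → container 3 (remaining 7 m³)
C6 (6 m³) → container 3 (remaining 1 m³)
C7 (3 m³) → container 4 (remaining 17 m³)
C8 (9 m³) → container 4 (remaining 8 m³)
C9 (9 m³) → container 5 (remaining 11 m³)
C10 (9 m³) → container 5 (remaining 2 m³)
C11 (12 m³) → container 6 (remaining 8 m³)
6 containers × 20 m³ = 120 m³; used 99 m³; unused 21 m³.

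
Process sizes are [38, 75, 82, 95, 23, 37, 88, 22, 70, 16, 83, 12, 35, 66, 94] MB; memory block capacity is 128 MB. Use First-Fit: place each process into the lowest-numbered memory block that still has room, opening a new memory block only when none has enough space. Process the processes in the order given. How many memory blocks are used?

38 MB → memory block 1 (remaining 90 MB)
75 MB → memory block 1 (remaining 15 MB)
82 MB → memory block 2 (remaining 46 MB)
95 MB → memory block 3 (remaining 33 MB)
23 MB → memory block 2 (remaining 23 MB)
37 MB → memory block 4 (remaining 91 MB)
88 MB → memory block 4 (remaining 3 MB)
22 MB → memory block 2 (remaining 1 MB)
70 MB → memory block 5 (remaining 58 MB)
16 MB → memory block 3 (remaining 17 MB)
83 MB → memory block 6 (remaining 45 MB)
12 MB → memory block 1 (remaining 3 MB)
35 MB → memory block 5 (remaining 23 MB)
66 MB → memory block 7 (remaining 62 MB)
94 MB → memory block 8 (remaining 34 MB)
Final memory blocks: [38,75,12] [82,23,22] [95,16] [37,88] [70,35] [83] [66] [94].

8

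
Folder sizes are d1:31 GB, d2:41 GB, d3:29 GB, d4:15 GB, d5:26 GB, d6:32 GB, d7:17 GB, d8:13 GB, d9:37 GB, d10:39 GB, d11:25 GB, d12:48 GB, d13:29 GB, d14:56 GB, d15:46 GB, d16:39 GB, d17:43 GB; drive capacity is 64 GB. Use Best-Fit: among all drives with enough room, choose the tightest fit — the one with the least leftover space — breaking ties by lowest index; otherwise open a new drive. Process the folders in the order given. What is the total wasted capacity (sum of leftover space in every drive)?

d1 (31 GB) → drive 1 (remaining 33 GB)
d2 (41 GB) → drive 2 (remaining 23 GB)
d3 (29 GB) → drive 1 (remaining 4 GB)
d4 (15 GB) → drive 2 (remaining 8 GB)
d5 (26 GB) → drive 3 (remaining 38 GB)
d6 (32 GB) → drive 3 (remaining 6 GB)
d7 (17 GB) → drive 4 (remaining 47 GB)
d8 (13 GB) → drive 4 (remaining 34 GB)
d9 (37 GB) → drive 5 (remaining 27 GB)
d10 (39 GB) → drive 6 (remaining 25 GB)
d11 (25 GB) → drive 6 (remaining 0 GB)
d12 (48 GB) → drive 7 (remaining 16 GB)
d13 (29 GB) → drive 4 (remaining 5 GB)
d14 (56 GB) → drive 8 (remaining 8 GB)
d15 (46 GB) → drive 9 (remaining 18 GB)
d16 (39 GB) → drive 10 (remaining 25 GB)
d17 (43 GB) → drive 11 (remaining 21 GB)
11 drives × 64 GB = 704 GB; used 566 GB; unused 138 GB.

138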